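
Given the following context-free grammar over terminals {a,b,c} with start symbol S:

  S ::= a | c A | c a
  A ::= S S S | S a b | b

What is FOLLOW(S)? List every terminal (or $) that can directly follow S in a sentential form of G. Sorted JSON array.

FIRST iteration:
pass 1:
  A via A→b: +{b}
  S via S→a: +{a}
  S via S→c A: +{c}
  FIRST(S)={a,c}  FIRST(A)={b}
pass 2:
  A via A→S S S: +{a,c}
  FIRST(S)={a,c}  FIRST(A)={a,b,c}
pass 3: — fixpoint
  FIRST(S)={a,c}  FIRST(A)={a,b,c}

FOLLOW sets:
seed FOLLOW(S) with $
[1]
  A→S S S: FOLLOW(S) ⊇ FIRST(S) = {a,c}; new: +{a,c}
  S→c A: FOLLOW(A) ⊇ FOLLOW(S) ⊇ {$,a,c}; new: +{$,a,c}
  S: {$,a,c}  A: {$,a,c}
[2] done
  S: {$,a,c}  A: {$,a,c}

FOLLOW(S) = ["$", "a", "c"]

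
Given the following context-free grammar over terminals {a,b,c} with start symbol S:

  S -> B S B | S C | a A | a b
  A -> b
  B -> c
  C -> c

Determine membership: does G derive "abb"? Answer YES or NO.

Convert to CNF:
  S -> B X2 | S C | T0 A | T0 T1
  A -> b
  B -> c
  C -> c
  T0 -> a
  T1 -> b
  X2 -> S B

Fill CYK table bottom-up:
  T[0,0] 'a' = {T0}  orig:{}
  T[1,1] 'b' = {A,T1}  orig:{A}
  T[2,2] 'b' = {A,T1}  orig:{A}
  T[0,1] 'ab' = {S}
  T[1,2] 'bb' = ∅
  T[0,2] 'abb' = ∅

S ∉ T[0,2] ⇒ NO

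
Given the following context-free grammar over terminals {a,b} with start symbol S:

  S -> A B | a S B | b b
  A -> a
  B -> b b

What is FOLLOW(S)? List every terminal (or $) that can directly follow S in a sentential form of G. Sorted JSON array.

FIRST iteration:
pass 1:
  A via A→a: +{a}
  B via B→b b: +{b}
  S via S→A B: +{a}
  S via S→b b: +{b}
  FIRST[S]={a,b}  FIRST[A]={a}  FIRST[B]={b}
pass 2: (no change)
  FIRST[S]={a,b}  FIRST[A]={a}  FIRST[B]={b}

Compute FOLLOW by fixpoint:
initialize: $ ∈ FOLLOW(S)
[1]
  S→A B: FOLLOW(A) ⊇ FIRST(B) = {b}; new: +{b}
  S→A B: FOLLOW(B) ⊇ FOLLOW(S) ⊇ {$}; new: +{$}
  S→a S B: FOLLOW(S) ⊇ FIRST(B) = {b}; new: +{b}
  S→a S B: FOLLOW(B) ⊇ FOLLOW(S) ⊇ {$,b}; new: +{b}
  FOLLOW[S]={$,b}  FOLLOW[A]={b}  FOLLOW[B]={$,b}
[2] (stable)
  FOLLOW[S]={$,b}  FOLLOW[A]={b}  FOLLOW[B]={$,b}

FOLLOW(S) = ["$", "b"]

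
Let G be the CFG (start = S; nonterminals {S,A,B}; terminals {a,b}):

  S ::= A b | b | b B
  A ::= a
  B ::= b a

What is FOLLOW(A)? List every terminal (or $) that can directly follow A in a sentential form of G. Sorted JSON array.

Compute FIRST by fixpoint:
iter 1:
  A via A→a: +{a}
  B via B→b a: +{b}
  S via S→A b: +{a}
  S via S→b: +{b}
  FIRST(S)={a,b}  FIRST(A)={a}  FIRST(B)={b}
iter 2: — fixpoint
  FIRST(S)={a,b}  FIRST(A)={a}  FIRST(B)={b}

FOLLOW sets:
initialize: $ ∈ FOLLOW(S)
iter 1:
  S→A b: FOLLOW(A) ⊇ FIRST(b) = {b}; new: +{b}
  S→b B: FOLLOW(B) ⊇ FOLLOW(S) ⊇ {$}; new: +{$}
  S: {$}  A: {b}  B: {$}
iter 2: (no change)
  S: {$}  A: {b}  B: {$}

FOLLOW(A) = ["b"]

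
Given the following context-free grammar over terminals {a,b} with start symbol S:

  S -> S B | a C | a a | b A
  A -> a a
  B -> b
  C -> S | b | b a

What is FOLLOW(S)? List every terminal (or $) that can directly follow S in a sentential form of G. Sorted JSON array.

Compute FIRST by fixpoint:
iter 1:
  A via A→a a: +{a}
  B via B→b: +{b}
  C via C→b: +{b}
  S via S→a C: +{a}
  S via S→b A: +{b}
  FIRST(S)={a,b}  FIRST(A)={a}  FIRST(B)={b}  FIRST(C)={b}
iter 2:
  C via C→S: +{a}
  FIRST(S)={a,b}  FIRST(A)={a}  FIRST(B)={b}  FIRST(C)={a,b}
iter 3: — fixpoint
  FIRST(S)={a,b}  FIRST(A)={a}  FIRST(B)={b}  FIRST(C)={a,b}

Compute FOLLOW by fixpoint:
initialize: $ ∈ FOLLOW(S)
[1]
  S→S B: FOLLOW(S) ⊇ FIRST(B) = {b}; new: +{b}
  S→S B: FOLLOW(B) ⊇ FOLLOW(S) ⊇ {$,b}; new: +{$,b}
  S→a C: FOLLOW(C) ⊇ FOLLOW(S) ⊇ {$,b}; new: +{$,b}
  S→b A: FOLLOW(A) ⊇ FOLLOW(S) ⊇ {$,b}; new: +{$,b}
  FOLLOW[S]={$,b}  FOLLOW[A]={$,b}  FOLLOW[B]={$,b}  FOLLOW[C]={$,b}
[2] — fixpoint
  FOLLOW[S]={$,b}  FOLLOW[A]={$,b}  FOLLOW[B]={$,b}  FOLLOW[C]={$,b}

FOLLOW(S) = ["$", "b"]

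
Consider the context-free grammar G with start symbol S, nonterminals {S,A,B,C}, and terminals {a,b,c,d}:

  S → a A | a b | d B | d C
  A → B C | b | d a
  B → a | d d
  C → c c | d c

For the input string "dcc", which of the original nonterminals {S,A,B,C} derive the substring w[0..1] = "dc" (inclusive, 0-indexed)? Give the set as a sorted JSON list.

Convert to CNF:
  S -> T0 B | T0 C | T1 A | T1 T3
  A -> B C | T0 T1 | b
  B -> T0 T0 | a
  C -> T0 T2 | T2 T2
  T0 -> d
  T1 -> a
  T2 -> c
  T3 -> b

CYK table (by increasing span), restricted to cells inside w[0..1]:
  cell(0,0) d: {T0}  orig:{}
  cell(1,1) c: {T2}  orig:{}
  cell(0,1) dc: {C}

Original NTs in T[0,1] deriving "dc": ["C"]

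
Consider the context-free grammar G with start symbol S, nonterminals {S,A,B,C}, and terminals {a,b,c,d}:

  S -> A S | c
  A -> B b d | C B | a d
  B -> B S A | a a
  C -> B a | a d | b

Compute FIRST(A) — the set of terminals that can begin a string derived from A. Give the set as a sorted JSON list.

FIRST iteration:
round 1:
  A via A→a d: +{a}
  B via B→a a: +{a}
  C via C→B a: +{a}
  C via C→b: +{b}
  S via S→A S: +{a}
  S via S→c: +{c}
  S: {a,c}  A: {a}  B: {a}  C: {a,b}
round 2:
  A via A→C B: +{b}
  S via S→A S: +{b}
  S: {a,b,c}  A: {a,b}  B: {a}  C: {a,b}
round 3: — fixpoint
  S: {a,b,c}  A: {a,b}  B: {a}  C: {a,b}

FIRST(A) = ["a", "b"]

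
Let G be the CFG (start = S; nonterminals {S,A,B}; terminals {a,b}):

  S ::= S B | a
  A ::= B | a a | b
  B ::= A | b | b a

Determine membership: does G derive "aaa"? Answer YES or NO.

CNF form of G:
  S -> S B | a
  A -> T0 T0 | T1 T0 | b
  B -> T0 T0 | T1 T0 | b
  T0 -> a
  T1 -> b

CYK table (by increasing span):
  cell(0,0) a: {S,T0}  orig:{S}
  cell(1,1) a: {S,T0}  orig:{S}
  cell(2,2) a: {S,T0}  orig:{S}
  cell(0,1) aa: {A,B}
  cell(1,2) aa: {A,B}
  cell(0,2) aaa: {S}

S ∈ T[0,2] ⇒ YES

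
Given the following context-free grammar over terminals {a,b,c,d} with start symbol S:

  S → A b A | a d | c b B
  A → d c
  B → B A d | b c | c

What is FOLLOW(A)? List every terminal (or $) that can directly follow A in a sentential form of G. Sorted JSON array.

FIRST iteration:
iter 1:
  A via A→d c: +{d}
  B via B→b c: +{b}
  B via B→c: +{c}
  S via S→A b A: +{d}
  S via S→a d: +{a}
  S via S→c b B: +{c}
  FIRST(S)={a,c,d}  FIRST(A)={d}  FIRST(B)={b,c}
iter 2: — fixpoint
  FIRST(S)={a,c,d}  FIRST(A)={d}  FIRST(B)={b,c}

FOLLOW iteration:
seed FOLLOW(S) with $
pass 1:
  B→B A d: FOLLOW(B) ⊇ FIRST(A) = {d}; new: +{d}
  B→B A d: FOLLOW(A) ⊇ FIRST(d) = {d}; new: +{d}
  S→A b A: FOLLOW(A) ⊇ FIRST(b) = {b}; new: +{b}
  S→A b A: FOLLOW(A) ⊇ FOLLOW(S) ⊇ {$}; new: +{$}
  S→c b B: FOLLOW(B) ⊇ FOLLOW(S) ⊇ {$}; new: +{$}
  S: {$}  A: {$,b,d}  B: {$,d}
pass 2: (stable)
  S: {$}  A: {$,b,d}  B: {$,d}

FOLLOW(A) = ["$", "b", "d"]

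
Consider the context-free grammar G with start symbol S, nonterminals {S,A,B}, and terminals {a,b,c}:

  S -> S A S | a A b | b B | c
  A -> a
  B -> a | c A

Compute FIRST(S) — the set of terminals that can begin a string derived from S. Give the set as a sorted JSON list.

Compute FIRST by fixpoint:
iter 1:
  A via A→a: +{a}
  B via B→a: +{a}
  B via B→c A: +{c}
  S via S→a A b: +{a}
  S via S→b B: +{b}
  S via S→c: +{c}
  S: {a,b,c}  A: {a}  B: {a,c}
iter 2: — fixpoint
  S: {a,b,c}  A: {a}  B: {a,c}

FIRST(S) = ["a", "b", "c"]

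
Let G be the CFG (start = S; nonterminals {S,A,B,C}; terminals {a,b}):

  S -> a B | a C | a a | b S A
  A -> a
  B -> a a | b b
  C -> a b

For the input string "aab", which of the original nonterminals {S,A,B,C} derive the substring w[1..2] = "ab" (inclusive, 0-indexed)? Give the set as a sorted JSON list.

CNF form of G:
  S -> T0 B | T0 C | T0 T0 | T1 X2
  A -> a
  B -> T0 T0 | T1 T1
  C -> T0 T1
  T0 -> a
  T1 -> b
  X2 -> S A

CYK table (by increasing span) (cells [i..j] with 1 ≤ i ≤ j ≤ 2 only):
  [1..1]={A,T0}  "a"  orig:{A}
  [2..2]={T1}  "b"  orig:{}
  [1..2]={C}  "ab"

Original NTs in T[1,2] deriving "ab": ["C"]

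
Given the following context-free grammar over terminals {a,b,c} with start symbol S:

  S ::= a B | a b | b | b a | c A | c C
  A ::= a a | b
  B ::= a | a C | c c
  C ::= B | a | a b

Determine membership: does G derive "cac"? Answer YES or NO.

Convert to CNF:
  S -> T0 B | T0 T2 | T1 A | T1 C | T2 T0 | b
  A -> T0 T0 | b
  B -> T0 C | T1 T1 | a
  C -> T0 C | T0 T2 | T1 T1 | a
  T0 -> a
  T1 -> c
  T2 -> b

CYK table (by increasing span):
  cell(0,0) c: {T1}  orig:{}
  cell(1,1) a: {B,C,T0}  orig:{B,C}
  cell(2,2) c: {T1}  orig:{}
  cell(0,1) ca: {S}
  cell(1,2) ac: ∅
  cell(0,2) cac: ∅

S ∉ T[0,2] ⇒ NO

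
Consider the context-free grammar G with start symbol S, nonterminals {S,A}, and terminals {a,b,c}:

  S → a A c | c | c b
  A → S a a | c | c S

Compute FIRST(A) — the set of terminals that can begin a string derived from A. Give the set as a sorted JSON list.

FIRST sets, iterate to fixpoint:
iter 1:
  A via A→c: +{c}
  S via S→a A c: +{a}
  S via S→c: +{c}
  FIRST(S)={a,c}  FIRST(A)={c}
iter 2:
  A via A→S a a: +{a}
  FIRST(S)={a,c}  FIRST(A)={a,c}
iter 3: (no change)
  FIRST(S)={a,c}  FIRST(A)={a,c}

FIRST(A) = ["a", "c"]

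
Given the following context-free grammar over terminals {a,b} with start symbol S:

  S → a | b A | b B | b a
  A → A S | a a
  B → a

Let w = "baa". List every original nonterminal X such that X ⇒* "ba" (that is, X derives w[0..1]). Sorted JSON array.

CNF form of G:
  S -> T1 A | T1 B | T1 T0 | a
  A -> A S | T0 T0
  B -> a
  T0 -> a
  T1 -> b

CYK table (by increasing span), restricted to cells inside w[0..1]:
  T[0,0] 'b' = {T1}  orig:{}
  T[1,1] 'a' = {B,S,T0}  orig:{B,S}
  T[0,1] 'ba' = {S}

Original NTs in T[0,1] deriving "ba": ["S"]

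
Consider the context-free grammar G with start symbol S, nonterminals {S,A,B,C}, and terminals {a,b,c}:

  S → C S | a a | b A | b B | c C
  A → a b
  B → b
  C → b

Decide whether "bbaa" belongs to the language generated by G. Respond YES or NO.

CNF form of G:
  S -> C S | T0 T0 | T1 A | T1 B | T2 C
  A -> T0 T1
  B -> b
  C -> b
  T0 -> a
  T1 -> b
  T2 -> c

Fill CYK table bottom-up:
  T[0,0] 'b' = {B,C,T1}  orig:{B,C}
  T[1,1] 'b' = {B,C,T1}  orig:{B,C}
  T[2,2] 'a' = {T0}  orig:{}
  T[3,3] 'a' = {T0}  orig:{}
  T[0,1] 'bb' = {S}
  T[1,2] 'ba' = ∅
  T[2,3] 'aa' = {S}
  T[0,2] 'bba' = ∅
  T[1,3] 'baa' = {S}
  T[0,3] 'bbaa' = {S}

S ∈ T[0,3] ⇒ YES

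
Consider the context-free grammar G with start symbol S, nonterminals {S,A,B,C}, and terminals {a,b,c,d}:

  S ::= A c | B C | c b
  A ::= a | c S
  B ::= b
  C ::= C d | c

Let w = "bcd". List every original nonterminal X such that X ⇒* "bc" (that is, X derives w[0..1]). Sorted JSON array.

Convert to CNF:
  S -> A T0 | B C | T0 T2
  A -> T0 S | a
  B -> b
  C -> C T1 | c
  T0 -> c
  T1 -> d
  T2 -> b

CYK fill — only the sub-triangle for w[0..1]:
  T[0,0] 'b' = {B,T2}  orig:{B}
  T[1,1] 'c' = {C,T0}  orig:{C}
  T[0,1] 'bc' = {S}

Original NTs in T[0,1] deriving "bc": ["S"]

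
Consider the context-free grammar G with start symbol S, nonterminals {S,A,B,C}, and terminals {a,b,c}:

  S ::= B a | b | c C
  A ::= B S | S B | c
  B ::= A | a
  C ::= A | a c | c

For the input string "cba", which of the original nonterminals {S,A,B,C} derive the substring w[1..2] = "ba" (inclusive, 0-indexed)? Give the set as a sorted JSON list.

CNF form of G:
  S -> B T0 | T1 C | b
  A -> B S | S B | c
  B -> B S | S B | a | c
  C -> B S | S B | T0 T1 | c
  T0 -> a
  T1 -> c

CYK table (by increasing span) — only the sub-triangle for w[1..2]:
  [1..1]={S}  "b"
  [2..2]={B,T0}  "a"  orig:{B}
  [1..2]={A,B,C}  "ba"

Original NTs in T[1,2] deriving "ba": ["A", "B", "C"]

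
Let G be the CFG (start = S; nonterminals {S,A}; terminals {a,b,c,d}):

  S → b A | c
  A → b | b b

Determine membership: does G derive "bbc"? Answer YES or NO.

Convert to CNF:
  S -> T0 A | c
  A -> T0 T0 | b
  T0 -> b

CYK table (by increasing span):
  T[0,0] 'b' = {A,T0}  orig:{A}
  T[1,1] 'b' = {A,T0}  orig:{A}
  T[2,2] 'c' = {S}
  T[0,1] 'bb' = {A,S}
  T[1,2] 'bc' = ∅
  T[0,2] 'bbc' = ∅

S ∉ T[0,2] ⇒ NO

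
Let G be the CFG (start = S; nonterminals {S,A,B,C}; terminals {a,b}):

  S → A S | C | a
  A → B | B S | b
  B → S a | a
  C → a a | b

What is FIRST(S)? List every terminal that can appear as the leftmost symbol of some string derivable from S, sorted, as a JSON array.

Compute FIRST by fixpoint:
[1]
  A via A→b: +{b}
  B via B→a: +{a}
  C via C→a a: +{a}
  C via C→b: +{b}
  S via S→A S: +{b}
  S via S→C: +{a}
  S: {a,b}  A: {b}  B: {a}  C: {a,b}
[2]
  A via A→B: +{a}
  B via B→S a: +{b}
  S: {a,b}  A: {a,b}  B: {a,b}  C: {a,b}
[3] — fixpoint
  S: {a,b}  A: {a,b}  B: {a,b}  C: {a,b}

FIRST(S) = ["a", "b"]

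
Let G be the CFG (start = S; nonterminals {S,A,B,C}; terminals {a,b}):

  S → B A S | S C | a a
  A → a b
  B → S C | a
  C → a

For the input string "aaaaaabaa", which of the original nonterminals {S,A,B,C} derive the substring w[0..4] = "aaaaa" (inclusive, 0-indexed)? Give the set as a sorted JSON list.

CNF form of G:
  S -> B X2 | S C | T0 T0
  A -> T0 T1
  B -> S C | a
  C -> a
  T0 -> a
  T1 -> b
  X2 -> A S

CYK fill — only the sub-triangle for w[0..4]:
  cell(0,0) a: {B,C,T0}  orig:{B,C}
  cell(1,1) a: {B,C,T0}  orig:{B,C}
  cell(2,2) a: {B,C,T0}  orig:{B,C}
  cell(3,3) a: {B,C,T0}  orig:{B,C}
  cell(4,4) a: {B,C,T0}  orig:{B,C}
  cell(0,1) aa: {S}
  cell(1,2) aa: {S}
  cell(2,3) aa: {S}
  cell(3,4) aa: {S}
  cell(0,2) aaa: {B,S}
  cell(1,3) aaa: {B,S}
  cell(2,4) aaa: {B,S}
  cell(0,3) aaaa: {B,S}
  cell(1,4) aaaa: {B,S}
  cell(0,4) aaaaa: {B,S}

Original NTs in T[0,4] deriving "aaaaa": ["B", "S"]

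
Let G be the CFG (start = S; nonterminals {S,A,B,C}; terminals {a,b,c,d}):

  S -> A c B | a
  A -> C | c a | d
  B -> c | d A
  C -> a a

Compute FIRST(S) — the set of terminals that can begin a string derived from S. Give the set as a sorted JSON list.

FIRST iteration:
iter 1:
  A via A→c a: +{c}
  A via A→d: +{d}
  B via B→c: +{c}
  B via B→d A: +{d}
  C via C→a a: +{a}
  S via S→A c B: +{c,d}
  S via S→a: +{a}
  FIRST[S]={a,c,d}  FIRST[A]={c,d}  FIRST[B]={c,d}  FIRST[C]={a}
iter 2:
  A via A→C: +{a}
  FIRST[S]={a,c,d}  FIRST[A]={a,c,d}  FIRST[B]={c,d}  FIRST[C]={a}
iter 3: (no change)
  FIRST[S]={a,c,d}  FIRST[A]={a,c,d}  FIRST[B]={c,d}  FIRST[C]={a}

FIRST(S) = ["a", "c", "d"]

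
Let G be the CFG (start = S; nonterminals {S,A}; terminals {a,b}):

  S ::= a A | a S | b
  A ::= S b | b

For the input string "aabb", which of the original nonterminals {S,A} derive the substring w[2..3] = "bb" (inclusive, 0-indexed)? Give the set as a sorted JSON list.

CNF form of G:
  S -> T1 A | T1 S | b
  A -> S T0 | b
  T0 -> b
  T1 -> a

Fill CYK table bottom-up (cells [i..j] with 2 ≤ i ≤ j ≤ 3 only):
  T[2,2] 'b' = {A,S,T0}  orig:{A,S}
  T[3,3] 'b' = {A,S,T0}  orig:{A,S}
  T[2,3] 'bb' = {A}

Original NTs in T[2,3] deriving "bb": ["A"]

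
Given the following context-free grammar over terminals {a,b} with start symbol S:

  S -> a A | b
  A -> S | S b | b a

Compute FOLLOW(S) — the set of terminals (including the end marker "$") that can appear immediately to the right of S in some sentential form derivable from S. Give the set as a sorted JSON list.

Compute FIRST by fixpoint:
round 1:
  A via A→b a: +{b}
  S via S→a A: +{a}
  S via S→b: +{b}
  FIRST(S)={a,b}  FIRST(A)={b}
round 2:
  A via A→S: +{a}
  FIRST(S)={a,b}  FIRST(A)={a,b}
round 3: — fixpoint
  FIRST(S)={a,b}  FIRST(A)={a,b}

FOLLOW sets:
seed FOLLOW(S) with $
iter 1:
  A→S b: FOLLOW(S) ⊇ FIRST(b) = {b}; new: +{b}
  S→a A: FOLLOW(A) ⊇ FOLLOW(S) ⊇ {$,b}; new: +{$,b}
  S: {$,b}  A: {$,b}
iter 2: (stable)
  S: {$,b}  A: {$,b}

FOLLOW(S) = ["$", "b"]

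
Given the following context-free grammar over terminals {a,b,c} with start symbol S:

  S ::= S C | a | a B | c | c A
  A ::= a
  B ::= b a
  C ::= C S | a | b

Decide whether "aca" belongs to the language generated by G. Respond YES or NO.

CNF form of G:
  S -> S C | T1 B | T2 A | a | c
  A -> a
  B -> T0 T1
  C -> C S | a | b
  T0 -> b
  T1 -> a
  T2 -> c

Fill CYK table bottom-up:
  T[0,0] 'a' = {A,C,S,T1}  orig:{A,C,S}
  T[1,1] 'c' = {S,T2}  orig:{S}
  T[2,2] 'a' = {A,C,S,T1}  orig:{A,C,S}
  T[0,1] 'ac' = {C}
  T[1,2] 'ca' = {S}
  T[0,2] 'aca' = {C}

S ∉ T[0,2] ⇒ NO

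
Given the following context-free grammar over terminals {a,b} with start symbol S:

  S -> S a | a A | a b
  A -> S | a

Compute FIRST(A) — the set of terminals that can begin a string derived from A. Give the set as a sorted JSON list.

Compute FIRST by fixpoint:
[1]
  A via A→a: +{a}
  S via S→a A: +{a}
  S: {a}  A: {a}
[2] — fixpoint
  S: {a}  A: {a}

FIRST(A) = ["a"]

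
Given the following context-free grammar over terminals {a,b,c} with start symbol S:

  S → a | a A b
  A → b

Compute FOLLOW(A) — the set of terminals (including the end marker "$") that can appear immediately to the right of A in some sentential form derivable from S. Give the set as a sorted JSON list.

Compute FIRST by fixpoint:
round 1:
  A via A→b: +{b}
  S via S→a: +{a}
  FIRST(S)={a}  FIRST(A)={b}
round 2: done
  FIRST(S)={a}  FIRST(A)={b}

FOLLOW sets:
seed FOLLOW(S) with $
pass 1:
  S→a A b: FOLLOW(A) ⊇ FIRST(b) = {b}; new: +{b}
  FOLLOW(S)={$}  FOLLOW(A)={b}
pass 2: — fixpoint
  FOLLOW(S)={$}  FOLLOW(A)={b}

FOLLOW(A) = ["b"]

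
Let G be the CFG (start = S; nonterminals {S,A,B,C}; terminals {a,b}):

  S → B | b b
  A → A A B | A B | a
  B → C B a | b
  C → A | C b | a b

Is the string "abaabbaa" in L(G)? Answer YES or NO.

CNF form of G:
  S -> C X5 | T1 T1 | b
  A -> A B | A X2 | a
  B -> C X3 | b
  C -> A B | A X4 | C T1 | T0 T1 | a
  T0 -> a
  T1 -> b
  X2 -> A B
  X3 -> B T0
  X4 -> A B
  X5 -> B T0

CYK fill:
  cell(0,0) a: {A,C,T0}  orig:{A,C}
  cell(1,1) b: {B,S,T1}  orig:{B,S}
  cell(2,2) a: {A,C,T0}  orig:{A,C}
  cell(3,3) a: {A,C,T0}  orig:{A,C}
  cell(4,4) b: {B,S,T1}  orig:{B,S}
  cell(5,5) b: {B,S,T1}  orig:{B,S}
  cell(6,6) a: {A,C,T0}  orig:{A,C}
  cell(7,7) a: {A,C,T0}  orig:{A,C}
  cell(0,1) ab: {A,C,X2,X4}  orig:{A,C}
  cell(1,2) ba: {X3,X5}  orig:{}
  cell(2,3) aa: ∅
  cell(3,4) ab: {A,C,X2,X4}  orig:{A,C}
  cell(4,5) bb: {S}
  cell(5,6) ba: {X3,X5}  orig:{}
  cell(6,7) aa: ∅
  cell(0,2) aba: {B,S}
  cell(1,3) baa: ∅
  cell(2,4) aab: {A,C}
  cell(3,5) abb: {A,C,X2,X4}  orig:{A,C}
  cell(4,6) bba: ∅
  cell(5,7) baa: ∅
  cell(0,3) abaa: {X3,X5}  orig:{}
  cell(1,4) baab: ∅
  cell(2,5) aabb: {A,C,X2,X4}  orig:{A,C}
  cell(3,6) abba: {B,S}
  cell(4,7) bbaa: ∅
  cell(0,4) abaab: ∅
  cell(1,5) baabb: ∅
  cell(2,6) aabba: {A,B,C,S,X2,X4}  orig:{A,B,C,S}
  cell(3,7) abbaa: {X3,X5}  orig:{}
  cell(0,5) abaabb: {A,C}
  cell(1,6) baabba: ∅
  cell(2,7) aabbaa: {B,S,X3,X5}  orig:{B,S}
  cell(0,6) abaabba: {A,C,X2,X4}  orig:{A,C}
  cell(1,7) baabbaa: ∅
  cell(0,7) abaabbaa: {A,B,C,S,X2,X4}  orig:{A,B,C,S}

S ∈ T[0,7] ⇒ YES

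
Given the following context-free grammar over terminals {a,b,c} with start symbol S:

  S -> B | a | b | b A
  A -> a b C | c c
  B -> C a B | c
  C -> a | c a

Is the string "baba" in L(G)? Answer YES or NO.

CNF form of G:
  S -> C X5 | T1 A | a | b | c
  A -> T0 X3 | T2 T2
  B -> C X4 | c
  C -> T2 T0 | a
  T0 -> a
  T1 -> b
  T2 -> c
  X3 -> T1 C
  X4 -> T0 B
  X5 -> T0 B

CYK fill:
  T[0,0] 'b' = {S,T1}  orig:{S}
  T[1,1] 'a' = {C,S,T0}  orig:{C,S}
  T[2,2] 'b' = {S,T1}  orig:{S}
  T[3,3] 'a' = {C,S,T0}  orig:{C,S}
  T[0,1] 'ba' = {X3}  orig:{}
  T[1,2] 'ab' = ∅
  T[2,3] 'ba' = {X3}  orig:{}
  T[0,2] 'bab' = ∅
  T[1,3] 'aba' = {A}
  T[0,3] 'baba' = {S}

S ∈ T[0,3] ⇒ YES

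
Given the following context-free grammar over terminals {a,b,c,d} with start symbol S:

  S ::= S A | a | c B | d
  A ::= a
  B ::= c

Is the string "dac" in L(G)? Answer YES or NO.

CNF form of G:
  S -> S A | T0 B | a | d
  A -> a
  B -> c
  T0 -> c

CYK fill:
  cell(0,0) d: {S}
  cell(1,1) a: {A,S}
  cell(2,2) c: {B,T0}  orig:{B}
  cell(0,1) da: {S}
  cell(1,2) ac: ∅
  cell(0,2) dac: ∅

S ∉ T[0,2] ⇒ NO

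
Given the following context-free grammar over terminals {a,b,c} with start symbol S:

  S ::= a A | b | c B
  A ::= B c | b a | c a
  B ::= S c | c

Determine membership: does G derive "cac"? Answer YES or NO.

Convert to CNF:
  S -> T0 B | T2 A | b
  A -> B T0 | T0 T2 | T1 T2
  B -> S T0 | c
  T0 -> c
  T1 -> b
  T2 -> a

CYK fill:
  [0..0]={B,T0}  "c"  orig:{B}
  [1..1]={T2}  "a"  orig:{}
  [2..2]={B,T0}  "c"  orig:{B}
  [0..1]={A}  "ca"
  [1..2]=∅  "ac"
  [0..2]=∅  "cac"

S ∉ T[0,2] ⇒ NO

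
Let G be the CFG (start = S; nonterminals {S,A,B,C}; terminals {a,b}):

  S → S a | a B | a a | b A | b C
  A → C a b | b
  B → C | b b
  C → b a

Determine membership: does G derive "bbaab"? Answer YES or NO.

CNF form of G:
  S -> S T0 | T0 B | T0 T0 | T1 A | T1 C
  A -> C X2 | b
  B -> T1 T0 | T1 T1
  C -> T1 T0
  T0 -> a
  T1 -> b
  X2 -> T0 T1

CYK fill:
  [0..0]={A,T1}  "b"  orig:{A}
  [1..1]={A,T1}  "b"  orig:{A}
  [2..2]={T0}  "a"  orig:{}
  [3..3]={T0}  "a"  orig:{}
  [4..4]={A,T1}  "b"  orig:{A}
  [0..1]={B,S}  "bb"
  [1..2]={B,C}  "ba"
  [2..3]={S}  "aa"
  [3..4]={X2}  "ab"  orig:{}
  [0..2]={S}  "bba"
  [1..3]=∅  "baa"
  [2..4]=∅  "aab"
  [0..3]={S}  "bbaa"
  [1..4]={A}  "baab"
  [0..4]={S}  "bbaab"

S ∈ T[0,4] ⇒ YES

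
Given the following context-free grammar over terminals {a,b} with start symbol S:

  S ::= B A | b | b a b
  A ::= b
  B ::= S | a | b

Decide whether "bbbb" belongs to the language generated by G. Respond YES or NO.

Convert to CNF:
  S -> B A | T0 X3 | b
  A -> b
  B -> B A | T0 X2 | a | b
  T0 -> b
  T1 -> a
  X2 -> T1 T0
  X3 -> T1 T0

Fill CYK table bottom-up:
  cell(0,0) b: {A,B,S,T0}  orig:{A,B,S}
  cell(1,1) b: {A,B,S,T0}  orig:{A,B,S}
  cell(2,2) b: {A,B,S,T0}  orig:{A,B,S}
  cell(3,3) b: {A,B,S,T0}  orig:{A,B,S}
  cell(0,1) bb: {B,S}
  cell(1,2) bb: {B,S}
  cell(2,3) bb: {B,S}
  cell(0,2) bbb: {B,S}
  cell(1,3) bbb: {B,S}
  cell(0,3) bbbb: {B,S}

S ∈ T[0,3] ⇒ YES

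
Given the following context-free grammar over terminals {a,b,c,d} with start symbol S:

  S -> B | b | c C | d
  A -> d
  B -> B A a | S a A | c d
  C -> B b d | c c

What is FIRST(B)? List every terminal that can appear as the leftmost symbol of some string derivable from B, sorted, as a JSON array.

Compute FIRST by fixpoint:
iter 1:
  A via A→d: +{d}
  B via B→c d: +{c}
  C via C→B b d: +{c}
  S via S→B: +{c}
  S via S→b: +{b}
  S via S→d: +{d}
  FIRST[S]={b,c,d}  FIRST[A]={d}  FIRST[B]={c}  FIRST[C]={c}
iter 2:
  B via B→S a A: +{b,d}
  C via C→B b d: +{b,d}
  FIRST[S]={b,c,d}  FIRST[A]={d}  FIRST[B]={b,c,d}  FIRST[C]={b,c,d}
iter 3: (stable)
  FIRST[S]={b,c,d}  FIRST[A]={d}  FIRST[B]={b,c,d}  FIRST[C]={b,c,d}

FIRST(B) = ["b", "c", "d"]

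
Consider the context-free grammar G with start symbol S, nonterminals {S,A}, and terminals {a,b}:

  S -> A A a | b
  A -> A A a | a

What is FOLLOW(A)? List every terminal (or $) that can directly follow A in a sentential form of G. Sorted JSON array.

FIRST iteration:
iter 1:
  A via A→a: +{a}
  S via S→A A a: +{a}
  S via S→b: +{b}
  FIRST(S)={a,b}  FIRST(A)={a}
iter 2: (no change)
  FIRST(S)={a,b}  FIRST(A)={a}

FOLLOW sets:
initialize: $ ∈ FOLLOW(S)
[1]
  A→A A a: FOLLOW(A) ⊇ FIRST(A) = {a}; new: +{a}
  FOLLOW[S]={$}  FOLLOW[A]={a}
[2] done
  FOLLOW[S]={$}  FOLLOW[A]={a}

FOLLOW(A) = ["a"]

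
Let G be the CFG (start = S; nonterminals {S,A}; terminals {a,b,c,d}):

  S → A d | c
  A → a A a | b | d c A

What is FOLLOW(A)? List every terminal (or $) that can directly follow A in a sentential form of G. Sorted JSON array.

FIRST sets, iterate to fixpoint:
pass 1:
  A via A→a A a: +{a}
  A via A→b: +{b}
  A via A→d c A: +{d}
  S via S→A d: +{a,b,d}
  S via S→c: +{c}
  FIRST(S)={a,b,c,d}  FIRST(A)={a,b,d}
pass 2: done
  FIRST(S)={a,b,c,d}  FIRST(A)={a,b,d}

FOLLOW sets:
seed FOLLOW(S) with $
round 1:
  A→a A a: FOLLOW(A) ⊇ FIRST(a) = {a}; new: +{a}
  S→A d: FOLLOW(A) ⊇ FIRST(d) = {d}; new: +{d}
  S: {$}  A: {a,d}
round 2: (no change)
  S: {$}  A: {a,d}

FOLLOW(A) = ["a", "d"]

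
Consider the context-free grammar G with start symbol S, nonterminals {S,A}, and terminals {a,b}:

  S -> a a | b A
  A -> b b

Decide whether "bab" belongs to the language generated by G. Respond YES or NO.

Convert to CNF:
  S -> T0 A | T1 T1
  A -> T0 T0
  T0 -> b
  T1 -> a

CYK fill:
  cell(0,0) b: {T0}  orig:{}
  cell(1,1) a: {T1}  orig:{}
  cell(2,2) b: {T0}  orig:{}
  cell(0,1) ba: ∅
  cell(1,2) ab: ∅
  cell(0,2) bab: ∅

S ∉ T[0,2] ⇒ NO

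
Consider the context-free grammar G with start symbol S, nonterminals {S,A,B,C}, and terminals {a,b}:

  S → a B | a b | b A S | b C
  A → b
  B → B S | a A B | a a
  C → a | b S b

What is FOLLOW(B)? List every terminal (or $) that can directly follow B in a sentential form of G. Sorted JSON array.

Compute FIRST by fixpoint:
round 1:
  A via A→b: +{b}
  B via B→a A B: +{a}
  C via C→a: +{a}
  C via C→b S b: +{b}
  S via S→a B: +{a}
  S via S→b A S: +{b}
  FIRST(S)={a,b}  FIRST(A)={b}  FIRST(B)={a}  FIRST(C)={a,b}
round 2: done
  FIRST(S)={a,b}  FIRST(A)={b}  FIRST(B)={a}  FIRST(C)={a,b}

Compute FOLLOW by fixpoint:
initialize: $ ∈ FOLLOW(S)
[1]
  B→B S: FOLLOW(B) ⊇ FIRST(S) = {a,b}; new: +{a,b}
  B→B S: FOLLOW(S) ⊇ FOLLOW(B) ⊇ {a,b}; new: +{a,b}
  B→a A B: FOLLOW(A) ⊇ FIRST(B) = {a}; new: +{a}
  S→a B: FOLLOW(B) ⊇ FOLLOW(S) ⊇ {$,a,b}; new: +{$}
  S→b A S: FOLLOW(A) ⊇ FIRST(S) = {a,b}; new: +{b}
  S→b C: FOLLOW(C) ⊇ FOLLOW(S) ⊇ {$,a,b}; new: +{$,a,b}
  FOLLOW(S)={$,a,b}  FOLLOW(A)={a,b}  FOLLOW(B)={$,a,b}  FOLLOW(C)={$,a,b}
[2] (stable)
  FOLLOW(S)={$,a,b}  FOLLOW(A)={a,b}  FOLLOW(B)={$,a,b}  FOLLOW(C)={$,a,b}

FOLLOW(B) = ["$", "a", "b"]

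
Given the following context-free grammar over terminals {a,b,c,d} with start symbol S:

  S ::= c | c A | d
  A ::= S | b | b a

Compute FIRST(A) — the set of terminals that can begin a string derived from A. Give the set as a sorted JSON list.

Compute FIRST by fixpoint:
[1]
  A via A→b: +{b}
  S via S→c: +{c}
  S via S→d: +{d}
  FIRST[S]={c,d}  FIRST[A]={b}
[2]
  A via A→S: +{c,d}
  FIRST[S]={c,d}  FIRST[A]={b,c,d}
[3] (no change)
  FIRST[S]={c,d}  FIRST[A]={b,c,d}

FIRST(A) = ["b", "c", "d"]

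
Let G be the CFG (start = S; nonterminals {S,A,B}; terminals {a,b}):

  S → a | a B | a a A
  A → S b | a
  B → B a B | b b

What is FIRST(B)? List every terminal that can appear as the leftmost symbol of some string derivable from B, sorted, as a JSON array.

Compute FIRST by fixpoint:
round 1:
  A via A→a: +{a}
  B via B→b b: +{b}
  S via S→a: +{a}
  S: {a}  A: {a}  B: {b}
round 2: done
  S: {a}  A: {a}  B: {b}

FIRST(B) = ["b"]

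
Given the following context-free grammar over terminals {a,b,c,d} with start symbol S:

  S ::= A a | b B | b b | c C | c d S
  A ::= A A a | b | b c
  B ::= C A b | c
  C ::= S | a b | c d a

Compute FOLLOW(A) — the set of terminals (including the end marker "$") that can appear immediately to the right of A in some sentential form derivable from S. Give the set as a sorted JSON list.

FIRST sets, iterate to fixpoint:
[1]
  A via A→b: +{b}
  B via B→c: +{c}
  C via C→a b: +{a}
  C via C→c d a: +{c}
  S via S→A a: +{b}
  S via S→c C: +{c}
  S: {b,c}  A: {b}  B: {c}  C: {a,c}
[2]
  B via B→C A b: +{a}
  C via C→S: +{b}
  S: {b,c}  A: {b}  B: {a,c}  C: {a,b,c}
[3]
  B via B→C A b: +{b}
  S: {b,c}  A: {b}  B: {a,b,c}  C: {a,b,c}
[4] (stable)
  S: {b,c}  A: {b}  B: {a,b,c}  C: {a,b,c}

FOLLOW sets:
initialize: $ ∈ FOLLOW(S)
iter 1:
  A→A A a: FOLLOW(A) ⊇ FIRST(A) = {b}; new: +{b}
  A→A A a: FOLLOW(A) ⊇ FIRST(a) = {a}; new: +{a}
  B→C A b: FOLLOW(C) ⊇ FIRST(A) = {b}; new: +{b}
  C→S: FOLLOW(S) ⊇ FOLLOW(C) ⊇ {b}; new: +{b}
  S→b B: FOLLOW(B) ⊇ FOLLOW(S) ⊇ {$,b}; new: +{$,b}
  S→c C: FOLLOW(C) ⊇ FOLLOW(S) ⊇ {$,b}; new: +{$}
  S: {$,b}  A: {a,b}  B: {$,b}  C: {$,b}
iter 2: (stable)
  S: {$,b}  A: {a,b}  B: {$,b}  C: {$,b}

FOLLOW(A) = ["a", "b"]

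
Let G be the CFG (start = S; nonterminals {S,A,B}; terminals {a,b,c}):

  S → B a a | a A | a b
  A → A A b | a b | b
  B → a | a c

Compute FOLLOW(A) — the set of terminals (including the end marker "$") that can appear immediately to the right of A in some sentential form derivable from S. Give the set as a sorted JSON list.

FIRST sets, iterate to fixpoint:
iter 1:
  A via A→a b: +{a}
  A via A→b: +{b}
  B via B→a: +{a}
  S via S→B a a: +{a}
  FIRST(S)={a}  FIRST(A)={a,b}  FIRST(B)={a}
iter 2: (stable)
  FIRST(S)={a}  FIRST(A)={a,b}  FIRST(B)={a}

Compute FOLLOW by fixpoint:
initialize: $ ∈ FOLLOW(S)
iter 1:
  A→A A b: FOLLOW(A) ⊇ FIRST(A) = {a,b}; new: +{a,b}
  S→B a a: FOLLOW(B) ⊇ FIRST(a) = {a}; new: +{a}
  S→a A: FOLLOW(A) ⊇ FOLLOW(S) ⊇ {$}; new: +{$}
  S: {$}  A: {$,a,b}  B: {a}
iter 2: done
  S: {$}  A: {$,a,b}  B: {a}

FOLLOW(A) = ["$", "a", "b"]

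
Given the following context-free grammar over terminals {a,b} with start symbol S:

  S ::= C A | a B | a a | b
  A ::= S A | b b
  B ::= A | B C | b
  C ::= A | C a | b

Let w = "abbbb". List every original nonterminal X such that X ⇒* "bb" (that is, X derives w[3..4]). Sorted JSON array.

CNF form of G:
  S -> C A | T1 B | T1 T1 | b
  A -> S A | T0 T0
  B -> B C | S A | T0 T0 | b
  C -> C T1 | S A | T0 T0 | b
  T0 -> b
  T1 -> a

CYK fill — only the sub-triangle for w[3..4]:
  cell(3,3) b: {B,C,S,T0}  orig:{B,C,S}
  cell(4,4) b: {B,C,S,T0}  orig:{B,C,S}
  cell(3,4) bb: {A,B,C}

Original NTs in T[3,4] deriving "bb": ["A", "B", "C"]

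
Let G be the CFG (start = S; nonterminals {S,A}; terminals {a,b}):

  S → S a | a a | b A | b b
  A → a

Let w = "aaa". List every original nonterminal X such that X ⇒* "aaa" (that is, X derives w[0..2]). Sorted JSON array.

Convert to CNF:
  S -> S T0 | T0 T0 | T1 A | T1 T1
  A -> a
  T0 -> a
  T1 -> b

Fill CYK table bottom-up — only the sub-triangle for w[0..2]:
  T[0,0] 'a' = {A,T0}  orig:{A}
  T[1,1] 'a' = {A,T0}  orig:{A}
  T[2,2] 'a' = {A,T0}  orig:{A}
  T[0,1] 'aa' = {S}
  T[1,2] 'aa' = {S}
  T[0,2] 'aaa' = {S}

Original NTs in T[0,2] deriving "aaa": ["S"]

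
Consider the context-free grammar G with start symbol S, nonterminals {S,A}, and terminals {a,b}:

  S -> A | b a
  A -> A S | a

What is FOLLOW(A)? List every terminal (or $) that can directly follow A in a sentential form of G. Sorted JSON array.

Compute FIRST by fixpoint:
[1]
  A via A→a: +{a}
  S via S→A: +{a}
  S via S→b a: +{b}
  S: {a,b}  A: {a}
[2] (no change)
  S: {a,b}  A: {a}

Compute FOLLOW by fixpoint:
seed FOLLOW(S) with $
pass 1:
  A→A S: FOLLOW(A) ⊇ FIRST(S) = {a,b}; new: +{a,b}
  A→A S: FOLLOW(S) ⊇ FOLLOW(A) ⊇ {a,b}; new: +{a,b}
  S→A: FOLLOW(A) ⊇ FOLLOW(S) ⊇ {$,a,b}; new: +{$}
  S: {$,a,b}  A: {$,a,b}
pass 2: (no change)
  S: {$,a,b}  A: {$,a,b}

FOLLOW(A) = ["$", "a", "b"]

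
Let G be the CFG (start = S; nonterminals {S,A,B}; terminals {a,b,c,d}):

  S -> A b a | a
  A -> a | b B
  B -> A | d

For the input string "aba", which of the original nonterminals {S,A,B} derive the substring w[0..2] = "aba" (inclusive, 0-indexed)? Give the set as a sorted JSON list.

Convert to CNF:
  S -> A X2 | a
  A -> T0 B | a
  B -> T0 B | a | d
  T0 -> b
  T1 -> a
  X2 -> T0 T1

CYK table (by increasing span), restricted to cells inside w[0..2]:
  [0..0]={A,B,S,T1}  "a"  orig:{A,B,S}
  [1..1]={T0}  "b"  orig:{}
  [2..2]={A,B,S,T1}  "a"  orig:{A,B,S}
  [0..1]=∅  "ab"
  [1..2]={A,B,X2}  "ba"  orig:{A,B}
  [0..2]={S}  "aba"

Original NTs in T[0,2] deriving "aba": ["S"]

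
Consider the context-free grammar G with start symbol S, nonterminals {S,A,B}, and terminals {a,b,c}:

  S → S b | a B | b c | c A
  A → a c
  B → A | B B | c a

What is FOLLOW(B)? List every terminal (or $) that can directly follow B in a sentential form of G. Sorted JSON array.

FIRST iteration:
pass 1:
  A via A→a c: +{a}
  B via B→A: +{a}
  B via B→c a: +{c}
  S via S→a B: +{a}
  S via S→b c: +{b}
  S via S→c A: +{c}
  FIRST(S)={a,b,c}  FIRST(A)={a}  FIRST(B)={a,c}
pass 2: — fixpoint
  FIRST(S)={a,b,c}  FIRST(A)={a}  FIRST(B)={a,c}

FOLLOW sets:
FOLLOW(S) := {$}
pass 1:
  B→B B: FOLLOW(B) ⊇ FIRST(B) = {a,c}; new: +{a,c}
  S→S b: FOLLOW(S) ⊇ FIRST(b) = {b}; new: +{b}
  S→a B: FOLLOW(B) ⊇ FOLLOW(S) ⊇ {$,b}; new: +{$,b}
  S→c A: FOLLOW(A) ⊇ FOLLOW(S) ⊇ {$,b}; new: +{$,b}
  FOLLOW[S]={$,b}  FOLLOW[A]={$,b}  FOLLOW[B]={$,a,b,c}
pass 2:
  B→A: FOLLOW(A) ⊇ FOLLOW(B) ⊇ {$,a,b,c}; new: +{a,c}
  FOLLOW[S]={$,b}  FOLLOW[A]={$,a,b,c}  FOLLOW[B]={$,a,b,c}
pass 3: (stable)
  FOLLOW[S]={$,b}  FOLLOW[A]={$,a,b,c}  FOLLOW[B]={$,a,b,c}

FOLLOW(B) = ["$", "a", "b", "c"]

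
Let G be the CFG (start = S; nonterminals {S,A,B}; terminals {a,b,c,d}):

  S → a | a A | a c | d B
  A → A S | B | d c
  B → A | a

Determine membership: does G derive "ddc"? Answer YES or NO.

Convert to CNF:
  S -> T0 B | T2 A | T2 T1 | a
  A -> A S | T0 T1 | a
  B -> A S | T0 T1 | a
  T0 -> d
  T1 -> c
  T2 -> a

Fill CYK table bottom-up:
  cell(0,0) d: {T0}  orig:{}
  cell(1,1) d: {T0}  orig:{}
  cell(2,2) c: {T1}  orig:{}
  cell(0,1) dd: ∅
  cell(1,2) dc: {A,B}
  cell(0,2) ddc: {S}

S ∈ T[0,2] ⇒ YES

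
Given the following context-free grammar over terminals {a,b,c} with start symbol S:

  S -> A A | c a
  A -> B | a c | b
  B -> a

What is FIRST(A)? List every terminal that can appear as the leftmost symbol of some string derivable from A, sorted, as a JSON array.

FIRST sets, iterate to fixpoint:
iter 1:
  A via A→a c: +{a}
  A via A→b: +{b}
  B via B→a: +{a}
  S via S→A A: +{a,b}
  S via S→c a: +{c}
  FIRST[S]={a,b,c}  FIRST[A]={a,b}  FIRST[B]={a}
iter 2: — fixpoint
  FIRST[S]={a,b,c}  FIRST[A]={a,b}  FIRST[B]={a}

FIRST(A) = ["a", "b"]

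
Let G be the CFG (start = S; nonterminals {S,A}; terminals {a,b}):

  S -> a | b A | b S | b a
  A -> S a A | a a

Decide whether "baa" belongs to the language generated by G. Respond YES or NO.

Convert to CNF:
  S -> T1 A | T1 S | T1 T0 | a
  A -> S X2 | T0 T0
  T0 -> a
  T1 -> b
  X2 -> T0 A

Fill CYK table bottom-up:
  [0..0]={T1}  "b"  orig:{}
  [1..1]={S,T0}  "a"  orig:{S}
  [2..2]={S,T0}  "a"  orig:{S}
  [0..1]={S}  "ba"
  [1..2]={A}  "aa"
  [0..2]={S}  "baa"

S ∈ T[0,2] ⇒ YES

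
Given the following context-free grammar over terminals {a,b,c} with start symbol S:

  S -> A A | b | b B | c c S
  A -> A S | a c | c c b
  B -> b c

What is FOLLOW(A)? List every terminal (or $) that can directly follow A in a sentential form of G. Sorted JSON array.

FIRST sets, iterate to fixpoint:
[1]
  A via A→a c: +{a}
  A via A→c c b: +{c}
  B via B→b c: +{b}
  S via S→A A: +{a,c}
  S via S→b: +{b}
  S: {a,b,c}  A: {a,c}  B: {b}
[2] (no change)
  S: {a,b,c}  A: {a,c}  B: {b}

Compute FOLLOW by fixpoint:
initialize: $ ∈ FOLLOW(S)
round 1:
  A→A S: FOLLOW(A) ⊇ FIRST(S) = {a,b,c}; new: +{a,b,c}
  A→A S: FOLLOW(S) ⊇ FOLLOW(A) ⊇ {a,b,c}; new: +{a,b,c}
  S→A A: FOLLOW(A) ⊇ FOLLOW(S) ⊇ {$,a,b,c}; new: +{$}
  S→b B: FOLLOW(B) ⊇ FOLLOW(S) ⊇ {$,a,b,c}; new: +{$,a,b,c}
  FOLLOW[S]={$,a,b,c}  FOLLOW[A]={$,a,b,c}  FOLLOW[B]={$,a,b,c}
round 2: (no change)
  FOLLOW[S]={$,a,b,c}  FOLLOW[A]={$,a,b,c}  FOLLOW[B]={$,a,b,c}

FOLLOW(A) = ["$", "a", "b", "c"]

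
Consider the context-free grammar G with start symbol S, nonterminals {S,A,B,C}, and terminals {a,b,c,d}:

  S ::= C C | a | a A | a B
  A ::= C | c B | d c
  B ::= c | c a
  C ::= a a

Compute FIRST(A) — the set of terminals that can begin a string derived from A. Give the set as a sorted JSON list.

FIRST sets, iterate to fixpoint:
iter 1:
  A via A→c B: +{c}
  A via A→d c: +{d}
  B via B→c: +{c}
  C via C→a a: +{a}
  S via S→C C: +{a}
  S: {a}  A: {c,d}  B: {c}  C: {a}
iter 2:
  A via A→C: +{a}
  S: {a}  A: {a,c,d}  B: {c}  C: {a}
iter 3: (no change)
  S: {a}  A: {a,c,d}  B: {c}  C: {a}

FIRST(A) = ["a", "c", "d"]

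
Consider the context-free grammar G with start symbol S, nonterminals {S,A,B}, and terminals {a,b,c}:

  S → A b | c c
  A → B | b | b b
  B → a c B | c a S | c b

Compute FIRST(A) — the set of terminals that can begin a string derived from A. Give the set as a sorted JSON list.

FIRST iteration:
pass 1:
  A via A→b: +{b}
  B via B→a c B: +{a}
  B via B→c a S: +{c}
  S via S→A b: +{b}
  S via S→c c: +{c}
  S: {b,c}  A: {b}  B: {a,c}
pass 2:
  A via A→B: +{a,c}
  S via S→A b: +{a}
  S: {a,b,c}  A: {a,b,c}  B: {a,c}
pass 3: done
  S: {a,b,c}  A: {a,b,c}  B: {a,c}

FIRST(A) = ["a", "b", "c"]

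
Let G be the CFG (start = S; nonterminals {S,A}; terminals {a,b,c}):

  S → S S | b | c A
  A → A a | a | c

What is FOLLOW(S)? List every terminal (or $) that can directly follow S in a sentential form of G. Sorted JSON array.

Compute FIRST by fixpoint:
round 1:
  A via A→a: +{a}
  A via A→c: +{c}
  S via S→b: +{b}
  S via S→c A: +{c}
  FIRST(S)={b,c}  FIRST(A)={a,c}
round 2: — fixpoint
  FIRST(S)={b,c}  FIRST(A)={a,c}

Compute FOLLOW by fixpoint:
seed FOLLOW(S) with $
round 1:
  A→A a: FOLLOW(A) ⊇ FIRST(a) = {a}; new: +{a}
  S→S S: FOLLOW(S) ⊇ FIRST(S) = {b,c}; new: +{b,c}
  S→c A: FOLLOW(A) ⊇ FOLLOW(S) ⊇ {$,b,c}; new: +{$,b,c}
  S: {$,b,c}  A: {$,a,b,c}
round 2: (no change)
  S: {$,b,c}  A: {$,a,b,c}

FOLLOW(S) = ["$", "b", "c"]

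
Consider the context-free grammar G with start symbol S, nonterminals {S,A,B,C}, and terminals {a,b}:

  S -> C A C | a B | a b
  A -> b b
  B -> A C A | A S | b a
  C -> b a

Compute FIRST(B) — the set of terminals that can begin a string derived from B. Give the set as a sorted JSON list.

Compute FIRST by fixpoint:
[1]
  A via A→b b: +{b}
  B via B→A C A: +{b}
  C via C→b a: +{b}
  S via S→C A C: +{b}
  S via S→a B: +{a}
  FIRST[S]={a,b}  FIRST[A]={b}  FIRST[B]={b}  FIRST[C]={b}
[2] (stable)
  FIRST[S]={a,b}  FIRST[A]={b}  FIRST[B]={b}  FIRST[C]={b}

FIRST(B) = ["b"]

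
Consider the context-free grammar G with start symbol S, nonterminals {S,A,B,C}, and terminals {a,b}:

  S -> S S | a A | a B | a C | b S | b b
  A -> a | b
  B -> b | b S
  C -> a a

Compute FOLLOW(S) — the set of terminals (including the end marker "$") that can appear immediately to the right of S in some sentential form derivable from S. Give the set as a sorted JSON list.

Compute FIRST by fixpoint:
iter 1:
  A via A→a: +{a}
  A via A→b: +{b}
  B via B→b: +{b}
  C via C→a a: +{a}
  S via S→a A: +{a}
  S via S→b S: +{b}
  FIRST(S)={a,b}  FIRST(A)={a,b}  FIRST(B)={b}  FIRST(C)={a}
iter 2: done
  FIRST(S)={a,b}  FIRST(A)={a,b}  FIRST(B)={b}  FIRST(C)={a}

FOLLOW sets:
FOLLOW(S) := {$}
[1]
  S→S S: FOLLOW(S) ⊇ FIRST(S) = {a,b}; new: +{a,b}
  S→a A: FOLLOW(A) ⊇ FOLLOW(S) ⊇ {$,a,b}; new: +{$,a,b}
  S→a B: FOLLOW(B) ⊇ FOLLOW(S) ⊇ {$,a,b}; new: +{$,a,b}
  S→a C: FOLLOW(C) ⊇ FOLLOW(S) ⊇ {$,a,b}; new: +{$,a,b}
  S: {$,a,b}  A: {$,a,b}  B: {$,a,b}  C: {$,a,b}
[2] (no change)
  S: {$,a,b}  A: {$,a,b}  B: {$,a,b}  C: {$,a,b}

FOLLOW(S) = ["$", "a", "b"]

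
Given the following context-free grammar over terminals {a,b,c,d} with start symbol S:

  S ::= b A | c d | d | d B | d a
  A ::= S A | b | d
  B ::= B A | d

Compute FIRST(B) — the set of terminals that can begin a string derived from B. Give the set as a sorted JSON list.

Compute FIRST by fixpoint:
round 1:
  A via A→b: +{b}
  A via A→d: +{d}
  B via B→d: +{d}
  S via S→b A: +{b}
  S via S→c d: +{c}
  S via S→d: +{d}
  S: {b,c,d}  A: {b,d}  B: {d}
round 2:
  A via A→S A: +{c}
  S: {b,c,d}  A: {b,c,d}  B: {d}
round 3: (stable)
  S: {b,c,d}  A: {b,c,d}  B: {d}

FIRST(B) = ["d"]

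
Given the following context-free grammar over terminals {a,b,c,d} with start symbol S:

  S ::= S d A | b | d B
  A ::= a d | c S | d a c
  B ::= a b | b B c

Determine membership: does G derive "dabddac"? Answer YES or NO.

CNF form of G:
  S -> S X6 | T1 B | b
  A -> T0 T1 | T1 X4 | T2 S
  B -> T0 T3 | T3 X5
  T0 -> a
  T1 -> d
  T2 -> c
  T3 -> b
  X4 -> T0 T2
  X5 -> B T2
  X6 -> T1 A

Fill CYK table bottom-up:
  cell(0,0) d: {T1}  orig:{}
  cell(1,1) a: {T0}  orig:{}
  cell(2,2) b: {S,T3}  orig:{S}
  cell(3,3) d: {T1}  orig:{}
  cell(4,4) d: {T1}  orig:{}
  cell(5,5) a: {T0}  orig:{}
  cell(6,6) c: {T2}  orig:{}
  cell(0,1) da: ∅
  cell(1,2) ab: {B}
  cell(2,3) bd: ∅
  cell(3,4) dd: ∅
  cell(4,5) da: ∅
  cell(5,6) ac: {X4}  orig:{}
  cell(0,2) dab: {S}
  cell(1,3) abd: ∅
  cell(2,4) bdd: ∅
  cell(3,5) dda: ∅
  cell(4,6) dac: {A}
  cell(0,3) dabd: ∅
  cell(1,4) abdd: ∅
  cell(2,5) bdda: ∅
  cell(3,6) ddac: {X6}  orig:{}
  cell(0,4) dabdd: ∅
  cell(1,5) abdda: ∅
  cell(2,6) bddac: {S}
  cell(0,5) dabdda: ∅
  cell(1,6) abddac: ∅
  cell(0,6) dabddac: {S}

S ∈ T[0,6] ⇒ YES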